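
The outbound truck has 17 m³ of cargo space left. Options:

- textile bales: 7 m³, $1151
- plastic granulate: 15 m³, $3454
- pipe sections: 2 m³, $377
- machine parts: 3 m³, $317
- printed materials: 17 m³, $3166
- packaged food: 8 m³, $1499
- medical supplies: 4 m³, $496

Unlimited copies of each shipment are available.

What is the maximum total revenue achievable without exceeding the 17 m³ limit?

Plastic granulate + pipe sections uses 17 of the 17 m³ and totals 3831.
No other feasible combination exceeds 3831.

3831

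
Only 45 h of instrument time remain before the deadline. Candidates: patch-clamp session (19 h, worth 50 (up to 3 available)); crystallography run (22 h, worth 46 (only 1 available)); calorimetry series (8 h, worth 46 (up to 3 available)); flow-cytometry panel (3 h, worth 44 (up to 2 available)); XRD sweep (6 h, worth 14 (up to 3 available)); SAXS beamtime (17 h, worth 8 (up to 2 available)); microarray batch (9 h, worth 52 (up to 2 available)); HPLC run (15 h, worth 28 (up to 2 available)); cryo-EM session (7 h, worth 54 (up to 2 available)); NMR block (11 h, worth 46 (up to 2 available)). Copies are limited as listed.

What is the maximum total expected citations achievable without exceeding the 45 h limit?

By expected citations per h: flow-cytometry panel 14.67, cryo-EM session 7.71, microarray batch 5.78, calorimetry series 5.75 lead.
Greedy by ratio would take 2×flow-cytometry panel + XRD sweep + 2×microarray batch + 2×cryo-EM session: 44 h used, total 314.
The 15 h tied up in XRD sweep and microarray batch is better spent on 2×calorimetry series — total rises to 340 (45 h).
That's the maximum — no swap from here does better than 340.

340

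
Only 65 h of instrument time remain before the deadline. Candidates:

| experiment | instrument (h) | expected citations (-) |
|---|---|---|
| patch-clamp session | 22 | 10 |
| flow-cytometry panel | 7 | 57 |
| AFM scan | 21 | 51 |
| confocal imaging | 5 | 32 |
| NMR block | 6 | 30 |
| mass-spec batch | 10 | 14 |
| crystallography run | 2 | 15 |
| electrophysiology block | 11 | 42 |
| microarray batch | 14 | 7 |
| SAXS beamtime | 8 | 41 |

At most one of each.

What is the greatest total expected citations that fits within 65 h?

268

Best packing: flow-cytometry panel + AFM scan + confocal imaging + NMR block + crystallography run + electrophysiology block + SAXS beamtime — 60 h, 268 total.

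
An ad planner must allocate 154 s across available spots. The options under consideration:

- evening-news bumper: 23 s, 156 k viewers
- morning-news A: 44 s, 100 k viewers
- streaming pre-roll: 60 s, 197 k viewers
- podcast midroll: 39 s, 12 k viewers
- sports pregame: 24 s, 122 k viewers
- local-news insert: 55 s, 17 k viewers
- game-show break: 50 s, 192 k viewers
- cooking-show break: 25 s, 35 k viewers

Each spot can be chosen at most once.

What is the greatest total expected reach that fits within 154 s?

Greedy by ratio would take evening-news bumper + morning-news A + sports pregame + game-show break: 141 s used, total 570.
Dropping game-show break frees 50 s; slotting in streaming pre-roll (60 s) lifts the total to 575 at 151 s.
Nothing else within 154 s beats 575.

575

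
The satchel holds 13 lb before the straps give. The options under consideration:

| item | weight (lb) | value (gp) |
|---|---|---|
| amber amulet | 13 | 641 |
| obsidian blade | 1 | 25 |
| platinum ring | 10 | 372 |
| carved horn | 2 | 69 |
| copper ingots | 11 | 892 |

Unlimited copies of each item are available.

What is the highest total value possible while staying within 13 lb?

961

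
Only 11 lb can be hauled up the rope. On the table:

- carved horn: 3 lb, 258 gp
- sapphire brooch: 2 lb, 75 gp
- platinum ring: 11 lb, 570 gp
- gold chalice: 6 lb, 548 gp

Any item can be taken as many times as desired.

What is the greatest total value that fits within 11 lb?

881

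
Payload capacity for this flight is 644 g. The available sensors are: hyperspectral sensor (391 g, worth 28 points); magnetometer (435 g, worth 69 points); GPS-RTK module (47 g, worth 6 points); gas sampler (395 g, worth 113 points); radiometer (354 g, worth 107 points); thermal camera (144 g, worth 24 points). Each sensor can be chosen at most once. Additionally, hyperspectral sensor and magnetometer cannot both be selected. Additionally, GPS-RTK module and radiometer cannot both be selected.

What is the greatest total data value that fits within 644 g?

By data value per g: radiometer 0.30, gas sampler 0.29, thermal camera 0.17, magnetometer 0.16 lead.
GPS-RTK module + gas sampler + thermal camera uses 586 of the 644 g and totals 143.
Nothing else feasible within 644 g beats 143.

143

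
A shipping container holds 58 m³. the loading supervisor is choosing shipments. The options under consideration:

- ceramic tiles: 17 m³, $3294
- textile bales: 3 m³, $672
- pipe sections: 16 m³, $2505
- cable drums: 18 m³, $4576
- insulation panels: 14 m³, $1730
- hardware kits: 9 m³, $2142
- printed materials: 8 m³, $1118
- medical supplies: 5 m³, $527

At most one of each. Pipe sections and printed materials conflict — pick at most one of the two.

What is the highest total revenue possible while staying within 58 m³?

11802

Ranking by ratio (revenue/m³): cable drums 254.22, hardware kits 238.00, textile bales 224.00, ceramic tiles 193.76.
The ratio ordering already packs tightly: ceramic tiles + textile bales + cable drums + hardware kits + printed materials, 55 m³, 11802.
Next best is ceramic tiles + cable drums + insulation panels + hardware kits at 11742 (58 m³) — short by 60.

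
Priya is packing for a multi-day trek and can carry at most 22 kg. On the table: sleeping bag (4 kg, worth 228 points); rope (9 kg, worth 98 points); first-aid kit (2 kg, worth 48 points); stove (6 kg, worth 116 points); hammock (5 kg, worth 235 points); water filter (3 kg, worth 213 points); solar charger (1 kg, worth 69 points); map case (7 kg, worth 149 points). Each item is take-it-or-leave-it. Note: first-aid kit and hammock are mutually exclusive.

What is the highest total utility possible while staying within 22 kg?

894

Sleeping bag + hammock + water filter + solar charger + map case uses 20 of the 22 kg and totals 894.
No other feasible combination exceeds 894.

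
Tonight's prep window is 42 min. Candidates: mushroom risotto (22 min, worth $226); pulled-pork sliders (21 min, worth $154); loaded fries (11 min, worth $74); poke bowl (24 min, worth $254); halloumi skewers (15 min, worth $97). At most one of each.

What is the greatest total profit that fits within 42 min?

By profit per min: poke bowl 10.58, mushroom risotto 10.27, pulled-pork sliders 7.33, loaded fries 6.73 lead.
Greedy by ratio would take loaded fries + poke bowl: 35 min used, total 328.
The 11 min tied up in loaded fries is better spent on halloumi skewers — total rises to 351 (39 min).
Next best is loaded fries + poke bowl at 328 (35 min) — short by 23.

351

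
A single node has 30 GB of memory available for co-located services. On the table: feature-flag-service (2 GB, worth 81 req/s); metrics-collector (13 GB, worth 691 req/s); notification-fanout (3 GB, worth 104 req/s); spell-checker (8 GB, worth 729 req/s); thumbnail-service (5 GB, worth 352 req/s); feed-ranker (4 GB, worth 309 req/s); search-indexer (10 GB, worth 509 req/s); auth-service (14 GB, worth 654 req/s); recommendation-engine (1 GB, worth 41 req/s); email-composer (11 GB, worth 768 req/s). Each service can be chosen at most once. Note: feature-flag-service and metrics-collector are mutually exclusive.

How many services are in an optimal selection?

5

Optimal total is 2239.
feature-flag-service + spell-checker + thumbnail-service + feed-ranker + email-composer hits 2239 at 30 GB.
Every optimal selection uses 5 services.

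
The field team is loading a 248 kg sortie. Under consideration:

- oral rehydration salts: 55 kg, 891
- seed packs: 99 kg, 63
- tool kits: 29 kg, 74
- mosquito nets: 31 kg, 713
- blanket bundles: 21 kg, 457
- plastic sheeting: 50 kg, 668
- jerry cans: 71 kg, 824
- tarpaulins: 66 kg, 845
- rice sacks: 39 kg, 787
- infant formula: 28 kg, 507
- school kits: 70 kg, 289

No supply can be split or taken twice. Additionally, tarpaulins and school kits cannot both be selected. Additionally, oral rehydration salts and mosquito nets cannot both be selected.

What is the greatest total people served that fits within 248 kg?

Mosquito nets + blanket bundles + plastic sheeting + tarpaulins + rice sacks + infant formula uses 235 of the 248 kg and totals 3977.
That's the maximum — no feasible swap from here does better than 3977.

3977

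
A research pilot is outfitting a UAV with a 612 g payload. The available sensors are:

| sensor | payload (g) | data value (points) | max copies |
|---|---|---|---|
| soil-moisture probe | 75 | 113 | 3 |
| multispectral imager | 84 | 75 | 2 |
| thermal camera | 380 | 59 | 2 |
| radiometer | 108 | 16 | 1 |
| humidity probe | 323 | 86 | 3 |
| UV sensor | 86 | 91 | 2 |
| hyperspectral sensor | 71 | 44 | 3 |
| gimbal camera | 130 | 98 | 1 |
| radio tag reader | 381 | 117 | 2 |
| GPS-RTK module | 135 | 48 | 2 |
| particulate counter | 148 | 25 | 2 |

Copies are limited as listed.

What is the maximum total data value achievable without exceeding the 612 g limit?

Greedy by ratio would take 3×soil-moisture probe + 2×multispectral imager + 2×UV sensor: 565 g used, total 671.
The 84 g tied up in multispectral imager is better spent on gimbal camera — total rises to 694 (611 g).
Every other selection either busts 612 g or exceeds an availability limit or fails to beat 694.

694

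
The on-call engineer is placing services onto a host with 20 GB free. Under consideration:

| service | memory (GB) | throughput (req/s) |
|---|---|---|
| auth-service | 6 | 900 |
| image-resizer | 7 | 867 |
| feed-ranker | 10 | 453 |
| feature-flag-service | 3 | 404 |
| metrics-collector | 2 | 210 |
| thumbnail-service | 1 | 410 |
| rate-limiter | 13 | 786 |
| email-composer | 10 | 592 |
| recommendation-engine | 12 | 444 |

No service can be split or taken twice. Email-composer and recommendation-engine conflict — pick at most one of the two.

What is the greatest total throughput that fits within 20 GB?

Auth-service + image-resizer + feature-flag-service + metrics-collector + thumbnail-service uses 19 of the 20 GB and totals 2791.

2791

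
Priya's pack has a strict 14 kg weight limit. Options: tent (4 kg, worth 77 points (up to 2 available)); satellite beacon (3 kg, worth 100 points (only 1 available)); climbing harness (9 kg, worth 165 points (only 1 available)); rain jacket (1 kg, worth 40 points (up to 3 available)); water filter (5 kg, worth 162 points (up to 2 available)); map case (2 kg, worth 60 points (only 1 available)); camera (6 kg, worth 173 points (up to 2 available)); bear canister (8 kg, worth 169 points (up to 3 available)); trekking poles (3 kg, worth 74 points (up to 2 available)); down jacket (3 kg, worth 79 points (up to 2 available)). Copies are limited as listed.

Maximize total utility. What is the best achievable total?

464

Taking the top-ratio items first gives satellite beacon + 3×rain jacket + water filter + map case for 442 (13 kg).
Dropping satellite beacon and rain jacket frees 4 kg; slotting in water filter (5 kg) lifts the total to 464 at 14 kg.
Nothing else within 14 kg beats 464.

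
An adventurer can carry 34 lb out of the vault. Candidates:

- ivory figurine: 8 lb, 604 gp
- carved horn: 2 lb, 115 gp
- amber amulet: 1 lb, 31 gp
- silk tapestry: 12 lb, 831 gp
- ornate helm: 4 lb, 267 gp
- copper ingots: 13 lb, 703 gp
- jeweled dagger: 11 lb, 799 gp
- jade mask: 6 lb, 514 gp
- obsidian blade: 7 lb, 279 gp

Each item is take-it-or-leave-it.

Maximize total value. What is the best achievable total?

2442

Ranking by ratio (value/lb): jade mask 85.67, ivory figurine 75.50, jeweled dagger 72.64.
A density-first pass picks ivory figurine + carved horn + amber amulet + ornate helm + jeweled dagger + jade mask — 2330 at 32 lb.
The 10 lb tied up in ivory figurine and carved horn is better spent on silk tapestry — total rises to 2442 (34 lb).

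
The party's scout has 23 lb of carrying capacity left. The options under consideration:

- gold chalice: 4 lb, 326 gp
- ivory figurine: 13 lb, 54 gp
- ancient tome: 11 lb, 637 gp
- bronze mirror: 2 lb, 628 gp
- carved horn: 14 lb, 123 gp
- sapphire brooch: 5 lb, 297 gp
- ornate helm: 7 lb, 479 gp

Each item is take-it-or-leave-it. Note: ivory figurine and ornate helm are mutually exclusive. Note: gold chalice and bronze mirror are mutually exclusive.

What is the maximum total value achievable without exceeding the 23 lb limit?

1744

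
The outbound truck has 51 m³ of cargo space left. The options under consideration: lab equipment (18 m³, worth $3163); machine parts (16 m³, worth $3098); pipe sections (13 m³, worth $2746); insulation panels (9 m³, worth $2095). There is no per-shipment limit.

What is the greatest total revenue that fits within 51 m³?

Filling by ratio: 5×insulation panels for 10475, with 6 m³ left unused.
The 9 m³ tied up in insulation panels is better spent on pipe sections — total rises to 11126 (49 m³).
No other feasible combination exceeds 11126.

11126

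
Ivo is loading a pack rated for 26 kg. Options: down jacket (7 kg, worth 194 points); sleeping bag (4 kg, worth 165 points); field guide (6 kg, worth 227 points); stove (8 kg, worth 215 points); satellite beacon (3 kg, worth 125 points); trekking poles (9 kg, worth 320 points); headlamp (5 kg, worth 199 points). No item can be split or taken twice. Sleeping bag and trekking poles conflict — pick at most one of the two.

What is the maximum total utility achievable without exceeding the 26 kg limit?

931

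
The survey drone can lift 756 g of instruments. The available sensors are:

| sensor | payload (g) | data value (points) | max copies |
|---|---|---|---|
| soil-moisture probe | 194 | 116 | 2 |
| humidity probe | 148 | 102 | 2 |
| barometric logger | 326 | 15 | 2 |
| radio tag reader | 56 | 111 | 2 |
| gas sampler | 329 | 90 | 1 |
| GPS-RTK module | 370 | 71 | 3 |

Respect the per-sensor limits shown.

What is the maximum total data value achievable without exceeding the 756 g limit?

556

Filling by ratio: soil-moisture probe + 2×humidity probe + 2×radio tag reader for 542, with 154 g left unused.
Replace humidity probe with soil-moisture probe: the trade gains 14 net, giving 556 at 648 g.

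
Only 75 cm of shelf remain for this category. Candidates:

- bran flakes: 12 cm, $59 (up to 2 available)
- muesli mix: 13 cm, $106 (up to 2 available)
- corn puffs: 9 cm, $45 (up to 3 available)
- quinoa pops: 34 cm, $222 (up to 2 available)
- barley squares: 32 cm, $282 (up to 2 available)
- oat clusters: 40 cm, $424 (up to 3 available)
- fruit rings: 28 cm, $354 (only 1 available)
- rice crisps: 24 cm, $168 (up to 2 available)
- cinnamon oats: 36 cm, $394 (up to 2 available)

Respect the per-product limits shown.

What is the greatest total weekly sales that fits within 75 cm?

793

Taking corn puffs + fruit rings + cinnamon oats: 73 cm used, 793 in weekly sales.
The spare 2 cm is too small for any remaining product, and no exchange beats 793.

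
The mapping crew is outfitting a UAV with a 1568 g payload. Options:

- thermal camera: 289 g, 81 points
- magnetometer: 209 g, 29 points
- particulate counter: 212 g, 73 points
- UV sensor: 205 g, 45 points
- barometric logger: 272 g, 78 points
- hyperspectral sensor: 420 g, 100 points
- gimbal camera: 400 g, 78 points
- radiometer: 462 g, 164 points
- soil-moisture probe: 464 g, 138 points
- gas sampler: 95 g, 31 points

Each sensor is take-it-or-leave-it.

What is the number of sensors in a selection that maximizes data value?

Optimal total is 487.
thermal camera + particulate counter + radiometer + soil-moisture probe + gas sampler hits 487 at 1522 g.
All optima have 5 sensors.

5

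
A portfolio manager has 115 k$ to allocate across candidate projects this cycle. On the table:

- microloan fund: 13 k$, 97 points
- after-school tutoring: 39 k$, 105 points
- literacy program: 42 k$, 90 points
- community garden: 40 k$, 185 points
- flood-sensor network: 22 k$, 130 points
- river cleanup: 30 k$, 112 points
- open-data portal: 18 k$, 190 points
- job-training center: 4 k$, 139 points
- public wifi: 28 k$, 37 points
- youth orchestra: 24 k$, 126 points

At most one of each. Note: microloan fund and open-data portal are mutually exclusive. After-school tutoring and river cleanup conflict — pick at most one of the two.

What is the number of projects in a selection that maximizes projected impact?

5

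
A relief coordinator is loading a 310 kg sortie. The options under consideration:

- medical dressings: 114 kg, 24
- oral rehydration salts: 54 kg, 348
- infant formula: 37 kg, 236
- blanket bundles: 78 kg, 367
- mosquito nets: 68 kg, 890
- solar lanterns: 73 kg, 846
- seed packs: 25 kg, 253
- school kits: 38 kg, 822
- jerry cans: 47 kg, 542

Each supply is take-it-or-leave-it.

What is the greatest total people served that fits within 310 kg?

3701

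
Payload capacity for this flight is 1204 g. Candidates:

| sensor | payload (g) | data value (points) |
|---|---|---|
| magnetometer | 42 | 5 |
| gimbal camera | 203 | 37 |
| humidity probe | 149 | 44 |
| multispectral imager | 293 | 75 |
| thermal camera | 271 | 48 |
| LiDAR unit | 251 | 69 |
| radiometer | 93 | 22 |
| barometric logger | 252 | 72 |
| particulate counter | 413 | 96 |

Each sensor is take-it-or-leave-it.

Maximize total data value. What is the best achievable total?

309

By data value per g: humidity probe 0.30, barometric logger 0.29, LiDAR unit 0.27, multispectral imager 0.26 lead.
A density-first pass picks magnetometer + humidity probe + multispectral imager + LiDAR unit + radiometer + barometric logger — 287 at 1080 g.
Replace magnetometer and LiDAR unit with particulate counter: the trade gains 22 net, giving 309 at 1200 g.
Next best is magnetometer + humidity probe + LiDAR unit + radiometer + barometric logger + particulate counter at 308 (1200 g) — short by 1.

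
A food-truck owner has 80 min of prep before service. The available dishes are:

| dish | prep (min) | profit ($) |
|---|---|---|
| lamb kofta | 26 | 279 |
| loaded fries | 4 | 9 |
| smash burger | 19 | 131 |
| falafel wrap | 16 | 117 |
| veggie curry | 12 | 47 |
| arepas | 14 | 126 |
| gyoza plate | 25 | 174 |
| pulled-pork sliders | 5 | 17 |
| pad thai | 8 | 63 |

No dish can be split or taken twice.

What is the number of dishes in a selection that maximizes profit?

Optimal total is 670.
lamb kofta + smash burger + falafel wrap + arepas + pulled-pork sliders hits 670 at 80 min.
Any selection reaching 670 contains exactly 5 dishes.

5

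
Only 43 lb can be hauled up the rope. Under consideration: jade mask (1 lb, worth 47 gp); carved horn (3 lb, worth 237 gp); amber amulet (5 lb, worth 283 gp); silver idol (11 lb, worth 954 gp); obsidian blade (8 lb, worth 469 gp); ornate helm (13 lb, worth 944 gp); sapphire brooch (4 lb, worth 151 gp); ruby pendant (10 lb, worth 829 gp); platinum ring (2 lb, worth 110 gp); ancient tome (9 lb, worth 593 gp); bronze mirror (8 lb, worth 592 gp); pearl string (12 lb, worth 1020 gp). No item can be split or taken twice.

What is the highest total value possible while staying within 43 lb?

3505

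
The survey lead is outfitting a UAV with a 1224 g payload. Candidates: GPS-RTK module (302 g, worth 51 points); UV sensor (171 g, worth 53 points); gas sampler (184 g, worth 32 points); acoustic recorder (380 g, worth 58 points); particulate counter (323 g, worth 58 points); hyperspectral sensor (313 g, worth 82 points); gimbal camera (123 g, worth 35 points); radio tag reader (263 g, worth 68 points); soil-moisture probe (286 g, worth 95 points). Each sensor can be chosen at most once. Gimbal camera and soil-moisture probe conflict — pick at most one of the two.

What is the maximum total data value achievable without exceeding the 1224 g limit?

UV sensor + gas sampler + hyperspectral sensor + radio tag reader + soil-moisture probe uses 1217 of the 1224 g and totals 330.

330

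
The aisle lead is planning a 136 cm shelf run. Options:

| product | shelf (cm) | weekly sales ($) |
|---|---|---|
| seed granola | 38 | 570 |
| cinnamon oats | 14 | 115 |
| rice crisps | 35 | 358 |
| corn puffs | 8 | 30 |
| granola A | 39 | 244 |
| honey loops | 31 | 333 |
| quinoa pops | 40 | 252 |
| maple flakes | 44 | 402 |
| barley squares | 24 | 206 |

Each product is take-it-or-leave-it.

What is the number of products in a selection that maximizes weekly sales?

5

Best achievable weekly sales is 1497.
seed granola + rice crisps + corn puffs + honey loops + barley squares hits 1497 at 136 cm.
All optima have 5 products.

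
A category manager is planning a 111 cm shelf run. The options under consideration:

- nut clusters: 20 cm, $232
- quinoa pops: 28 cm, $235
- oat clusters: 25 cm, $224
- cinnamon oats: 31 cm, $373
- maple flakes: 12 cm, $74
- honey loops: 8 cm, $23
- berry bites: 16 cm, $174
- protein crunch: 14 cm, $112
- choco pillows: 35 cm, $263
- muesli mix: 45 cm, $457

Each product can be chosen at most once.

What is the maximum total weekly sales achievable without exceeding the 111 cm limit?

Taking the top-ratio products first gives nut clusters + oat clusters + cinnamon oats + berry bites + protein crunch for 1115 (106 cm).
Dropping oat clusters and berry bites frees 41 cm; slotting in muesli mix (45 cm) lifts the total to 1174 at 110 cm.
The closest alternative, nut clusters + cinnamon oats + maple flakes + muesli mix, reaches only 1136.

1174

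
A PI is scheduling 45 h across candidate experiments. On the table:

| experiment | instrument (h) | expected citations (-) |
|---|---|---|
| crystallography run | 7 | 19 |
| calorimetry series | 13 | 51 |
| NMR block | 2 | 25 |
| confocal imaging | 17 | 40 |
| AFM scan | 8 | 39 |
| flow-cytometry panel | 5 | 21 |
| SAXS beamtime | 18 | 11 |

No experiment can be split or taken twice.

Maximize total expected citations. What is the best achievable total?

The ratio heuristic lands on crystallography run + calorimetry series + NMR block + AFM scan + flow-cytometry panel (155) but leaves 10 h idle.
Dropping crystallography run frees 7 h; slotting in confocal imaging (17 h) lifts the total to 176 at 45 h.

176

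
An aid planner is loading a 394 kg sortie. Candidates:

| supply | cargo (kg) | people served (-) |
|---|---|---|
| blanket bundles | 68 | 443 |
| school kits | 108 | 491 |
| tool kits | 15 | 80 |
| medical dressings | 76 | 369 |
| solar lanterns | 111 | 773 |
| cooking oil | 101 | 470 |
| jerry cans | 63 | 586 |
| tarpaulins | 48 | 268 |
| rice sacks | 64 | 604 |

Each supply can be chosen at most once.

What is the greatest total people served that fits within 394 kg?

2775

Greedy by ratio would take blanket bundles + tool kits + solar lanterns + jerry cans + tarpaulins + rice sacks: 369 kg used, total 2754.
The 63 kg tied up in tool kits and tarpaulins is better spent on medical dressings — total rises to 2775 (382 kg).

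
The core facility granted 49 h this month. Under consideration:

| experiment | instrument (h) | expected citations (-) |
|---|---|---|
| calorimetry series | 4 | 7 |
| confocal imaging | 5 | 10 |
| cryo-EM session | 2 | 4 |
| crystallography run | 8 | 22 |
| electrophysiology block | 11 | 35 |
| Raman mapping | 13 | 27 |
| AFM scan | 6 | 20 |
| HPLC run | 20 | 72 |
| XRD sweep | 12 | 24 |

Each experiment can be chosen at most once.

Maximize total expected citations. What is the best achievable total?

Greedy by ratio would take cryo-EM session + crystallography run + electrophysiology block + AFM scan + HPLC run: 47 h used, total 153.
Replace cryo-EM session with calorimetry series: the trade gains 3 net, giving 156 at 49 h.
Nothing else within 49 h beats 156.

156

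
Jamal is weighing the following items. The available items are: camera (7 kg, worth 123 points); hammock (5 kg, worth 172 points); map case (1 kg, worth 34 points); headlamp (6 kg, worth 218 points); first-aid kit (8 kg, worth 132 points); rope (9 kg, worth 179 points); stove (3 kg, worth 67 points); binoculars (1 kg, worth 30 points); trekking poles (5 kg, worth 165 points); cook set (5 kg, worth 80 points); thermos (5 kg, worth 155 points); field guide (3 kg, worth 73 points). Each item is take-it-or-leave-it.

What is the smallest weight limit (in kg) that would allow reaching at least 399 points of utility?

Need the lightest bundle worth ≥ 399.
hammock + map case + headlamp reaches 424 using 12 kg.
No combination under 12 kg hits 399.

12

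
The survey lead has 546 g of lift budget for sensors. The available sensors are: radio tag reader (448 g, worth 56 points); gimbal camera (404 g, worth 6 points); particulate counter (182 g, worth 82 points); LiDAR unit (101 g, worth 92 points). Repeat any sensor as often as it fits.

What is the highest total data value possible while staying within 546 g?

Ranking by ratio (data value/g): LiDAR unit 0.91, particulate counter 0.45, radio tag reader 0.12.
Taking 5×LiDAR unit: 505 g used, 460 in data value.

460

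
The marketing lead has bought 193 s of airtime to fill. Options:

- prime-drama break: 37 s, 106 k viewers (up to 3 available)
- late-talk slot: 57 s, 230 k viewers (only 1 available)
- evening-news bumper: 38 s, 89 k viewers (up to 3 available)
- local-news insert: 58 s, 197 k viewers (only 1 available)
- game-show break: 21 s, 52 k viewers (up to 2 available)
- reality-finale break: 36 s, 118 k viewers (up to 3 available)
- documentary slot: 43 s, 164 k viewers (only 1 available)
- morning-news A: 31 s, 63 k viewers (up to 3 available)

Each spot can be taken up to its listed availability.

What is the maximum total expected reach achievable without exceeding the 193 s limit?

A density-first pass picks late-talk slot + local-news insert + game-show break + documentary slot — 643 at 179 s.
The 58 s tied up in local-news insert is better spent on 2×reality-finale break — total rises to 682 (193 s).

682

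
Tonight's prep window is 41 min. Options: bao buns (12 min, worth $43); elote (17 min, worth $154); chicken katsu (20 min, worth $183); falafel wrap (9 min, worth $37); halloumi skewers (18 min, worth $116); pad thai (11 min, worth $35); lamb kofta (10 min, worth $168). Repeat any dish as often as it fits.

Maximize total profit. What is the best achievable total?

672

4×lamb kofta uses 40 of the 41 min and totals 672.
Every other selection either busts 41 min or fails to beat 672.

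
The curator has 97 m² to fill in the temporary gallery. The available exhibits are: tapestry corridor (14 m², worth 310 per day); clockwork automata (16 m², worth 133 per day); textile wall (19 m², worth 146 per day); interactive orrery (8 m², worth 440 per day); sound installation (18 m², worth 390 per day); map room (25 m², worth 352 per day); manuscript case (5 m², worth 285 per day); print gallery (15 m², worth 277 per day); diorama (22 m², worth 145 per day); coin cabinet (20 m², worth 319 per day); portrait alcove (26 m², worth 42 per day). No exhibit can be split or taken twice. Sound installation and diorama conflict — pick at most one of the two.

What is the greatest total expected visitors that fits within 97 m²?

Best packing: tapestry corridor + clockwork automata + interactive orrery + sound installation + manuscript case + print gallery + coin cabinet — 96 m², 2154 total.
Next best is tapestry corridor + interactive orrery + sound installation + map room + manuscript case + coin cabinet at 2096 (90 m²) — short by 58.

2154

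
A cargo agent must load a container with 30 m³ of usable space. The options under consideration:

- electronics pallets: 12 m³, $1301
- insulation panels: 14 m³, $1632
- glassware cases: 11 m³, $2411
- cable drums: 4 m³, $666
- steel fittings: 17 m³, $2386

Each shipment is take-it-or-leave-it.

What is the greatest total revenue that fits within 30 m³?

4797

Greedy by ratio would take insulation panels + glassware cases + cable drums: 29 m³ used, total 4709.
Dropping insulation panels and cable drums frees 18 m³; slotting in steel fittings (17 m³) lifts the total to 4797 at 28 m³.
The spare 2 m³ is too small for any remaining shipment, and no exchange beats 4797.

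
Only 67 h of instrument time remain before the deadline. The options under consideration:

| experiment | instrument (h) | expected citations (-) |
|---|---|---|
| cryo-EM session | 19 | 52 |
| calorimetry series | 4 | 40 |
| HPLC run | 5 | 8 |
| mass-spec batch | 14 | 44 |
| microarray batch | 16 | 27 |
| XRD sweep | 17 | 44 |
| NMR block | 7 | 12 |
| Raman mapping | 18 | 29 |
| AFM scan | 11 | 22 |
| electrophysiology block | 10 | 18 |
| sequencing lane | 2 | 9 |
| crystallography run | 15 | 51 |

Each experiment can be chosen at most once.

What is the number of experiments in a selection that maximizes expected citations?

The maximum expected citations within 67 h is 218.
One optimal bundle: cryo-EM session + calorimetry series + mass-spec batch + AFM scan + sequencing lane + crystallography run (65 h).
All optima have 6 experiments.

6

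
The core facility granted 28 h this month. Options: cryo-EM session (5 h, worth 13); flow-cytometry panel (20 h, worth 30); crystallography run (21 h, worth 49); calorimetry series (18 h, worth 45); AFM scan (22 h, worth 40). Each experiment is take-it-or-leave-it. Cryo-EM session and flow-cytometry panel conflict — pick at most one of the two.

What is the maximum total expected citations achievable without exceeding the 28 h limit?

62

By expected citations per h: cryo-EM session 2.60, calorimetry series 2.50, crystallography run 2.33, AFM scan 1.82 lead.
A density-first pass picks cryo-EM session + calorimetry series — 58 at 23 h.
Dropping calorimetry series frees 18 h; slotting in crystallography run (21 h) lifts the total to 62 at 26 h.
The spare 2 h is too small for any remaining experiment, and no feasible exchange beats 62.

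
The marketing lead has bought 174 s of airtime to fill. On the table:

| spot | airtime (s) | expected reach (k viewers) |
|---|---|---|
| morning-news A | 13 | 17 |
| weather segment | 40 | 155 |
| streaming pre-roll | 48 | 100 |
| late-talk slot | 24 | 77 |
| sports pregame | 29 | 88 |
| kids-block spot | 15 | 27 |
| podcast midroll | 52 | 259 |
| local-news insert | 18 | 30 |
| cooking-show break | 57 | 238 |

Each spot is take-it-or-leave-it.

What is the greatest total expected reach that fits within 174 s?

729

Density check — podcast midroll 4.98, cooking-show break 4.18, weather segment 3.88 are the best per s.
Taking weather segment + late-talk slot + podcast midroll + cooking-show break: 173 s used, 729 in expected reach.
An exhaustive check of the 512 subsets confirms 729.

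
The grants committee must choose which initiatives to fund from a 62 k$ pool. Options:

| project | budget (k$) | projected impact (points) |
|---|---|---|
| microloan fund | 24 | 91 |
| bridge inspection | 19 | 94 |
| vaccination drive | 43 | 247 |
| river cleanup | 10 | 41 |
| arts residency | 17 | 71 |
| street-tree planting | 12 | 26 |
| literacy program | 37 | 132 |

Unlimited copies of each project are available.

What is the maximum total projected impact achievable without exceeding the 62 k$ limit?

341

Density check — vaccination drive 5.74, bridge inspection 4.95, arts residency 4.18, river cleanup 4.10 are the best per k$.
Taking bridge inspection + vaccination drive: 62 k$ used, 341 in projected impact.
No other feasible combination exceeds 341.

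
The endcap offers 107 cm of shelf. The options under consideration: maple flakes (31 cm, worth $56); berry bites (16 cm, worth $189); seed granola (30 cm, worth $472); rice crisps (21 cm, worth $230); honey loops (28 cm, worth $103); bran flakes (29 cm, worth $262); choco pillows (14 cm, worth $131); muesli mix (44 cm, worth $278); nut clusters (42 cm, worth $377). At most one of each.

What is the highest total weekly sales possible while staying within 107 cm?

1210

The ratio heuristic lands on berry bites + seed granola + rice crisps + choco pillows (1022) but leaves 26 cm idle.
The 16 cm tied up in berry bites is better spent on nut clusters — total rises to 1210 (107 cm).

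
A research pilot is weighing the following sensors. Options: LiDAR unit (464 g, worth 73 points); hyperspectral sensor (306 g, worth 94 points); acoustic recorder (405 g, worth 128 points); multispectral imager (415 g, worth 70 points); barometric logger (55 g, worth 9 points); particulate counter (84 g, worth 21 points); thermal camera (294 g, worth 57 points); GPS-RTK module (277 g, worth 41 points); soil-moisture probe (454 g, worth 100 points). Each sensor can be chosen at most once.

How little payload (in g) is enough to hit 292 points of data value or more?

1089

Minimise g subject to total data value ≥ 292.
Taking hyperspectral sensor + acoustic recorder + particulate counter + thermal camera gives 300 (≥ 292) for 1089 g.
Below 1089 g the best achievable stays under 292.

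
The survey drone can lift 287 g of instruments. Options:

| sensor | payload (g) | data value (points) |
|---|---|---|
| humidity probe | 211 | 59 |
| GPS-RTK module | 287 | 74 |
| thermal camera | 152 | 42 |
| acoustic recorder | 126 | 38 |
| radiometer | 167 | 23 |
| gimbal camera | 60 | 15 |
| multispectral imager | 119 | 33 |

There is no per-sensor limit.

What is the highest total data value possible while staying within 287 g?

80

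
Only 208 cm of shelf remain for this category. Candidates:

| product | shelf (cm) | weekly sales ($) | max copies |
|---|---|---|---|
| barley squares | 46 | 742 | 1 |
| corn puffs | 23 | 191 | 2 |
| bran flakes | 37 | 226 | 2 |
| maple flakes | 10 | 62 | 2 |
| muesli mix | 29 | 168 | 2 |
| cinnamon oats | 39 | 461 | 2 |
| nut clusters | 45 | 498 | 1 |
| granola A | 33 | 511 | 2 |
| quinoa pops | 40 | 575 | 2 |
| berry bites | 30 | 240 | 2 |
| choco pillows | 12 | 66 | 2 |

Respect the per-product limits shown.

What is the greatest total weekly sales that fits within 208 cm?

2980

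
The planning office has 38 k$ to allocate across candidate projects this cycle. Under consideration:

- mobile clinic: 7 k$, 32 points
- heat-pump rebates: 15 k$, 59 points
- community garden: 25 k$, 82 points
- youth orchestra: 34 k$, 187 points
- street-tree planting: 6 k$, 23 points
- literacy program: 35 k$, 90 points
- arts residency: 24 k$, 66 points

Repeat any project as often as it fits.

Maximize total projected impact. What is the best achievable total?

Taking youth orchestra: 34 k$ used, 187 in projected impact.
That's the maximum — no swap from here does better than 187.

187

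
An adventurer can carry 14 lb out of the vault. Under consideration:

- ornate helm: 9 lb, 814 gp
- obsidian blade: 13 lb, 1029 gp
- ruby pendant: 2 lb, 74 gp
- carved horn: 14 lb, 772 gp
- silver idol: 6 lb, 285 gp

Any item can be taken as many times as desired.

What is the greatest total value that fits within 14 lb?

1029

Density check — ornate helm 90.44, obsidian blade 79.15, carved horn 55.14, silver idol 47.50 are the best per lb.
The ratio heuristic lands on ornate helm + 2×ruby pendant (962) but leaves 1 lb idle.
The 13 lb tied up in ornate helm and 2×ruby pendant is better spent on obsidian blade — total rises to 1029 (13 lb).
The spare 1 lb is too small for any remaining item, and no exchange beats 1029.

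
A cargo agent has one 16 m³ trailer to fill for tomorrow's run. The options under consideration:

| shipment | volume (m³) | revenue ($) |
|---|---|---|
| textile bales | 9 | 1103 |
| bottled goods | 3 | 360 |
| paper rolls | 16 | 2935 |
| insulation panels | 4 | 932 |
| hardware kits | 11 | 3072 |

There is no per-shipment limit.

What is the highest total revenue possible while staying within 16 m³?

4004

The ratio ordering already packs tightly: insulation panels + hardware kits, 15 m³, 4004.
Every other selection either busts 16 m³ or fails to beat 4004.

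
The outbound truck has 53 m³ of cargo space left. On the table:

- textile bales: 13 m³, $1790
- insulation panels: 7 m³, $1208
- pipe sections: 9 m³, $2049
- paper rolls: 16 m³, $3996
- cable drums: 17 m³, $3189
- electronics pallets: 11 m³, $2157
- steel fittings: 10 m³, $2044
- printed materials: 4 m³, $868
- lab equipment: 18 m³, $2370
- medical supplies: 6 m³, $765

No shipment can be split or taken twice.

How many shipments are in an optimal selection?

Best achievable revenue is 11454.
insulation panels + pipe sections + paper rolls + electronics pallets + steel fittings hits 11454 at 53 m³.
Every optimal selection uses 5 shipments.

5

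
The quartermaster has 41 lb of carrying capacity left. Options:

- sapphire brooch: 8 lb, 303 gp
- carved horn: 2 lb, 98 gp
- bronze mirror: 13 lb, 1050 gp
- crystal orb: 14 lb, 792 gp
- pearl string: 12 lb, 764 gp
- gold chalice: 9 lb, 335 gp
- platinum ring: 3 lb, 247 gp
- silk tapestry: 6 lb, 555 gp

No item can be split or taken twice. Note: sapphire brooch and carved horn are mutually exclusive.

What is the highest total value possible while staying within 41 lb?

2742

By value per lb: silk tapestry 92.50, platinum ring 82.33, bronze mirror 80.77 lead.
Taking the top-ratio items first gives carved horn + bronze mirror + pearl string + platinum ring + silk tapestry for 2714 (36 lb).
Dropping pearl string frees 12 lb; slotting in crystal orb (14 lb) lifts the total to 2742 at 38 lb.
No other feasible combination exceeds 2742.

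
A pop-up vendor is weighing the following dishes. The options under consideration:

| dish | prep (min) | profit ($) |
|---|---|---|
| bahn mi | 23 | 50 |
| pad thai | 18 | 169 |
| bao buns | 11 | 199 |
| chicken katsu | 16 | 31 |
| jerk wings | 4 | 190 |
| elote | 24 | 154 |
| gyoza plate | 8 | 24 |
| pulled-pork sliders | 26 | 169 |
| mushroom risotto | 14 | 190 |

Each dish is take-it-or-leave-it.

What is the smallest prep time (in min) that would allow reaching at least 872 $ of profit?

Minimise min subject to total profit ≥ 872.
Taking pad thai + bao buns + jerk wings + elote + mushroom risotto gives 902 (≥ 872) for 71 min.
No combination under 71 min hits 872.

71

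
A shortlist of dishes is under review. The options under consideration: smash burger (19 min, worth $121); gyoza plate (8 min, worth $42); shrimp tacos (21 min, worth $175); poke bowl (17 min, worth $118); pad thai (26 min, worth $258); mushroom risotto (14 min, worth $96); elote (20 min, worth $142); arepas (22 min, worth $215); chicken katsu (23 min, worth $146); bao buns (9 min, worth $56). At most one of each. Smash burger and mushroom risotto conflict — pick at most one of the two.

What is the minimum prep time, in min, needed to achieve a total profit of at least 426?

Look for the lowest-prep combination reaching 426.
Taking shrimp tacos + pad thai gives 433 (≥ 426) for 47 min.
Any bundle with less than 47 min falls short of 426.

47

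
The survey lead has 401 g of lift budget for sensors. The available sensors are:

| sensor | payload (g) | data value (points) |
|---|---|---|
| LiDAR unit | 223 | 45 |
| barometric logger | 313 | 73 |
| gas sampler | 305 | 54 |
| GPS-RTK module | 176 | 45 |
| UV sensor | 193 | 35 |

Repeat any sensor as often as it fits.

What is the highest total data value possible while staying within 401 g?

LiDAR unit + GPS-RTK module uses 399 of the 401 g and totals 90.
No other feasible combination exceeds 90.

90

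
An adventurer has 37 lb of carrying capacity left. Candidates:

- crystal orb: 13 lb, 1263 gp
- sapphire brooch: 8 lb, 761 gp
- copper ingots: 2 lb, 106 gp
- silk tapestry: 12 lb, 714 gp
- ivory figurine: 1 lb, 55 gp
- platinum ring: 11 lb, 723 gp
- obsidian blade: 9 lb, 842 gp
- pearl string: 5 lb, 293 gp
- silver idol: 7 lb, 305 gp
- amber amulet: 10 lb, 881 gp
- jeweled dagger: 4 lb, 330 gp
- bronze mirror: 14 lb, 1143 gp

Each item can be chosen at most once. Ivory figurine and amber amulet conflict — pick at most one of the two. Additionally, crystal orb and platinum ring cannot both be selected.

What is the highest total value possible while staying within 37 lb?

3357

Best packing: crystal orb + sapphire brooch + copper ingots + ivory figurine + obsidian blade + jeweled dagger — 37 lb, 3357 total.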